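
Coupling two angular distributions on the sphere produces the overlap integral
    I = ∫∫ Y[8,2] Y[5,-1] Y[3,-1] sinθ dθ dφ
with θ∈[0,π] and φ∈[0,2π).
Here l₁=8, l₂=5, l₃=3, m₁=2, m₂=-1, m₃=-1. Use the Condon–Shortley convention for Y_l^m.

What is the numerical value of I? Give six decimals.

m-sum 0 ✓  L=16 even ✓  3≤3≤13 ✓
Π(2lᵢ+1) = 17×11×7 = 1309
triangle coeff Δ(8,5,3) = 1/136136
Σ_t [5,5]: t=5:−1/518400 = -1/518400
(3j)²=56/2431 [(8 5 3; 0 0 0)], sign=+1
Σ_t [4,4]: t=4:+1/829440 = 1/829440
(3j)²=225/9724 [(8 5 3; 2 -1 -1)], sign=+1
⇒ 4πI² = 22050/31603
I = (+1)√(22050/31603/(4π)) = 0.23563251

0.235633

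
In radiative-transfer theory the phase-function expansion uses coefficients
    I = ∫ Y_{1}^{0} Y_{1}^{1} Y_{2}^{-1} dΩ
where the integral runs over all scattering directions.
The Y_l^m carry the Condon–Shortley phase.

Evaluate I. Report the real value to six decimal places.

Checks pass: Σm=0; 4 even; l₃=2∈[0,2].
(2·1+1)(2·1+1)(2·2+1) = 45
Δ: 0! 2! 2! / 5! → 1/30
sum: t=0:+1/1 = 1/1
3j²(1 1 2; 0 0 0) = Δ·Π!·Σ² = 2/15  (sign +1)
sum: t=0:+1/2 = 1/2
3j²(1 1 2; 0 1 -1) = Δ·Π!·Σ² = 1/10  (sign -1)
combine: 4πI² = 45·2/15·1/10 = 3/5
take √, sign -1: I = -0.21850969

-0.218510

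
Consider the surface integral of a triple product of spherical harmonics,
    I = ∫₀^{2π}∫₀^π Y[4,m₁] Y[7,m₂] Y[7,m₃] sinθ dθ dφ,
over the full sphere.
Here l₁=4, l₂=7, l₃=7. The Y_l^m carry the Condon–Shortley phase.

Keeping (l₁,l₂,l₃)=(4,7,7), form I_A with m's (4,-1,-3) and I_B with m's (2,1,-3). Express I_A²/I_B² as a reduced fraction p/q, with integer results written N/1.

Same 4,7,7: normalisation and zero-m 3j drop out of the ratio.
A: Δ: 4! 4! 10! / 19! → 1/58198140; sum: t=0:+1/9953280 = 1/9953280; 3j²(4 7 7; 4 -1 -3) = Δ·Π!·Σ² = 2450/138567  (sign +1)
B: Δ: 4! 4! 10! / 19! → 1/58198140; sum: t=0:+1/7741440 t=1:−1/1088640 t=2:+1/1658880 = -13/69672960; 3j²(4 7 7; 2 1 -3) = Δ·Π!·Σ² = 325/149226  (sign -1)
I_A²/I_B² = (2450/138567)/(325/149226) = 1372/169

1372/169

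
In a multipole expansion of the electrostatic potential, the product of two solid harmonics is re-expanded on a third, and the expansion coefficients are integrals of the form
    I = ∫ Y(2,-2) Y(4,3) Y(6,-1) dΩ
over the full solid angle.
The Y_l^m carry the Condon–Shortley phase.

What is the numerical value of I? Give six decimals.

-0.035563

Checks pass: Σm=0; 12 even; l₃=6∈[2,6].
(2·2+1)(2·4+1)(2·6+1) = 585
Δ: 0! 4! 8! / 13! → 1/6435
sum: t=0:+1/2304 = 1/2304
3j²(2 4 6; 0 0 0) = Δ·Π!·Σ² = 5/143  (sign +1)
sum: t=0:+1/120960 = 1/120960
3j²(2 4 6; -2 3 -1) = Δ·Π!·Σ² = 1/1287  (sign -1)
combine: 4πI² = 585·5/143·1/1287 = 25/1573
take √, sign -1: I = -0.03556319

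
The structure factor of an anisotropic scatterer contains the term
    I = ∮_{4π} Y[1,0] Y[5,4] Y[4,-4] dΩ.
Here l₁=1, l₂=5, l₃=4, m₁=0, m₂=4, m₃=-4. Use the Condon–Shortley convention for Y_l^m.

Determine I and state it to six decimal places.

m-sum 0 ✓  L=10 even ✓  4≤4≤6 ✓
Π(2lᵢ+1) = 3×11×9 = 297
triangle coeff Δ(1,5,4) = 1/495
Σ_t [1,1]: t=1:−1/576 = -1/576
(3j)²=5/99 [(1 5 4; 0 0 0)], sign=-1
Σ_t [1,1]: t=1:−1/40320 = -1/40320
(3j)²=1/55 [(1 5 4; 0 4 -4)], sign=-1
⇒ 4πI² = 3/11
I = (+1)√(3/11/(4π)) = 0.14731920

0.147319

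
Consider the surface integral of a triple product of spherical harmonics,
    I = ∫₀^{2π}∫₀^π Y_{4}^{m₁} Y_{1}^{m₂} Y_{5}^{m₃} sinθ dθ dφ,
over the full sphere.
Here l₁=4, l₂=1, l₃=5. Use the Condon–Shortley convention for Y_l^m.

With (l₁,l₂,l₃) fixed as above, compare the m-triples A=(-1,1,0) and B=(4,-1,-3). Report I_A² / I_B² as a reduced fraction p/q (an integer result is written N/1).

10/1

Shared (l₁,l₂,l₃)=(4,1,5): N and (l;000)² cancel in I_A²/I_B².
A: Δ = 0!·8!·2!/11! = 1/495; Racah Σ t=0..0: t=0:+1/1440 = 1/1440; ⇒ 3j(4 1 5; -1 1 0)² = 2/99, sgn -1
B: Δ = 0!·8!·2!/11! = 1/495; Racah Σ t=0..0: t=0:+1/80640 = 1/80640; ⇒ 3j(4 1 5; 4 -1 -3)² = 1/495, sgn +1
I_A²/I_B² = (2/99)/(1/495) = 10/1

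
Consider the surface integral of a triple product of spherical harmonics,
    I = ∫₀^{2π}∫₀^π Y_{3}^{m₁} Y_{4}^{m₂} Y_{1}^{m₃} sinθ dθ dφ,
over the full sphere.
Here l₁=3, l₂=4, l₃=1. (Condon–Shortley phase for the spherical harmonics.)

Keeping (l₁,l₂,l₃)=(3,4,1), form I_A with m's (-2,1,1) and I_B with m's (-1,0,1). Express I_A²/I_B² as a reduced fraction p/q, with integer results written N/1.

Shared (l₁,l₂,l₃)=(3,4,1): N and (l;000)² cancel in I_A²/I_B².
A: Δ = 6!·0!·2!/9! = 1/252; Racah Σ t=5..5: t=5:−1/240 = -1/240; ⇒ 3j(3 4 1; -2 1 1)² = 1/84, sgn -1
B: Δ = 6!·0!·2!/9! = 1/252; Racah Σ t=4..4: t=4:+1/96 = 1/96; ⇒ 3j(3 4 1; -1 0 1)² = 1/42, sgn +1
I_A²/I_B² = (1/84)/(1/42) = 1/2

1/2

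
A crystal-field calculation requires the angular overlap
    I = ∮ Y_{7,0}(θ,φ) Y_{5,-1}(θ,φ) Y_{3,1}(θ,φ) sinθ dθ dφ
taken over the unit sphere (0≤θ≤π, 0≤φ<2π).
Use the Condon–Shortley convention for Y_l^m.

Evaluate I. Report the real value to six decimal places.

Σlᵢ=15 odd — θ-integrand is odd under cosθ→−cosθ; I=0

0.000000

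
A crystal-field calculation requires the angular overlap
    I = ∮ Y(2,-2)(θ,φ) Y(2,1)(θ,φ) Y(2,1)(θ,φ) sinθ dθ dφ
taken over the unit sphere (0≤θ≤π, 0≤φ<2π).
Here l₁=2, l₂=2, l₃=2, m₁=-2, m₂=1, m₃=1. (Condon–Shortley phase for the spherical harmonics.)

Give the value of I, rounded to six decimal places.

0.220728

m-sum 0 ✓  L=6 even ✓  0≤2≤4 ✓
Π(2lᵢ+1) = 5×5×5 = 125
triangle coeff Δ(2,2,2) = 1/630
Σ_t [0,2]: t=0:+1/8 t=1:−1/1 t=2:+1/8 = -3/4
(3j)²=2/35 [(2 2 2; 0 0 0)], sign=-1
Σ_t [2,2]: t=2:+1/4 = 1/4
(3j)²=3/35 [(2 2 2; -2 1 1)], sign=-1
⇒ 4πI² = 30/49
I = (+1)√(30/49/(4π)) = 0.22072812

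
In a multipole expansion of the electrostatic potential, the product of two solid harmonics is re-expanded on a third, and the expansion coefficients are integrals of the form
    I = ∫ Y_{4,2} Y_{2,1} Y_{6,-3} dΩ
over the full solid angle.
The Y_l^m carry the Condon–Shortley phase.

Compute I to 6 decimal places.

-0.252474

Checks pass: Σm=0; 12 even; l₃=6∈[2,6].
(2·4+1)(2·2+1)(2·6+1) = 585
Δ: 0! 8! 4! / 13! → 1/6435
sum: t=0:+1/2304 = 1/2304
3j²(4 2 6; 0 0 0) = Δ·Π!·Σ² = 5/143  (sign +1)
sum: t=0:+1/8640 = 1/8640
3j²(4 2 6; 2 1 -3) = Δ·Π!·Σ² = 28/715  (sign -1)
combine: 4πI² = 585·5/143·28/715 = 1260/1573
take √, sign -1: I = -0.25247360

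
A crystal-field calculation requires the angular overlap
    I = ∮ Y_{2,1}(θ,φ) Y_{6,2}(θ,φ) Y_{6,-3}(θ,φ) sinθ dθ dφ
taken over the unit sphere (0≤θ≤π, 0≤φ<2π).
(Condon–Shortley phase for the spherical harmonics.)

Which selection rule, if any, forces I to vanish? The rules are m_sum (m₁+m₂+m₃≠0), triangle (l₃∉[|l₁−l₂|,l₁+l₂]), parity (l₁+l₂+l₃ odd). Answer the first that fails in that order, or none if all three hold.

Σmᵢ = 0  ✓
l₃∈[|l₁−l₂|,l₁+l₂]=[4,8], have l₃=6  ✓
Σlᵢ = 14 ⇒ even  ✓

none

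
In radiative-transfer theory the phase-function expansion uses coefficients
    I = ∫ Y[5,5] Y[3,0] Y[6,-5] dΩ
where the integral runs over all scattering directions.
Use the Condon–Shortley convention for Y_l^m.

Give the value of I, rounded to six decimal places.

0.207001

m-sum 0 ✓  L=14 even ✓  2≤6≤8 ✓
Π(2lᵢ+1) = 11×7×13 = 1001
triangle coeff Δ(5,3,6) = 1/675675
Σ_t [0,2]: t=0:+1/8640 t=1:−1/2304 t=2:+1/8640 = -7/34560
(3j)²=7/429 [(5 3 6; 0 0 0)], sign=-1
Σ_t [0,0]: t=0:+1/483840 = 1/483840
(3j)²=3/91 [(5 3 6; 5 0 -5)], sign=-1
⇒ 4πI² = 7/13
I = (+1)√(7/13/(4π)) = 0.20700098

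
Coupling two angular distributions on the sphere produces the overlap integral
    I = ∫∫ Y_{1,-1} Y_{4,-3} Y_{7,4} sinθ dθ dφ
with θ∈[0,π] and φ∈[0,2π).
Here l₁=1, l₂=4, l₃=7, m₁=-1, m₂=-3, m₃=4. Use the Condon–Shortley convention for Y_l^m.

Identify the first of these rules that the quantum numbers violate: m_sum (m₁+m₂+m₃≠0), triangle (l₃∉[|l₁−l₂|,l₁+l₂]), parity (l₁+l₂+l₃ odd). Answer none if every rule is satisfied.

triangle

azimuthal sum: -1 − 3 + 4 = 0  ✓
3 ≤ 7 ≤ 5 (triangle on l)  ✗
L = 1 + 4 + 7 = 12 (even)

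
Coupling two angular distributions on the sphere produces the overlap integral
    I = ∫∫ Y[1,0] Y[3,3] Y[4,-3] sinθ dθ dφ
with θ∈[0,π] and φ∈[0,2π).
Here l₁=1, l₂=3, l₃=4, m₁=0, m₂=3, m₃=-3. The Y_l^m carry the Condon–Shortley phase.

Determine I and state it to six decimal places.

m-sum 0 ✓  L=8 even ✓  2≤4≤4 ✓
Π(2lᵢ+1) = 3×7×9 = 189
triangle coeff Δ(1,3,4) = 1/252
Σ_t [0,0]: t=0:+1/36 = 1/36
(3j)²=4/63 [(1 3 4; 0 0 0)], sign=+1
Σ_t [0,0]: t=0:+1/720 = 1/720
(3j)²=1/36 [(1 3 4; 0 3 -3)], sign=-1
⇒ 4πI² = 1/3
I = (-1)√(1/3/(4π)) = -0.16286750

-0.162868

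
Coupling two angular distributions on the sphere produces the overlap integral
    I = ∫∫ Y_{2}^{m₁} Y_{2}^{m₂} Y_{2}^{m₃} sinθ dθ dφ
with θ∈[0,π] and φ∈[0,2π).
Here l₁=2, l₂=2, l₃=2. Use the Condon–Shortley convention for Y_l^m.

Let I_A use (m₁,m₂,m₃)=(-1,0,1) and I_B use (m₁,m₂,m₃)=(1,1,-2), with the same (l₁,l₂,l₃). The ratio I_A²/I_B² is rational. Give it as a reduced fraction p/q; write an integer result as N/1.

1/6

l's match ⇒ only the (l;m) 3-j factors differ between A and B.
A: triangle coeff Δ(2,2,2) = 1/630; Σ_t [1,2]: t=1:−1/2 t=2:+1/4 = -1/4; (3j)²=1/70 [(2 2 2; -1 0 1)], sign=+1
B: triangle coeff Δ(2,2,2) = 1/630; Σ_t [1,1]: t=1:−1/4 = -1/4; (3j)²=3/35 [(2 2 2; 1 1 -2)], sign=-1
I_A²/I_B² = (1/70)/(3/35) = 1/6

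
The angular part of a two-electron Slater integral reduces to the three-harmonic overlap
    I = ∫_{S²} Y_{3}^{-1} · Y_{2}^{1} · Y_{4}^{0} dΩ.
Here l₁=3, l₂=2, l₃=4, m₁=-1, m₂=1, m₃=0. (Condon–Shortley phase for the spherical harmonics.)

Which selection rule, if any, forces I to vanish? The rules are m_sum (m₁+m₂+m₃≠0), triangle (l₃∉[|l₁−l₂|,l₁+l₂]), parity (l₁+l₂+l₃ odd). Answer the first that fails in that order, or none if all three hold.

parity

Σmᵢ = 0  ✓
l₃∈[|l₁−l₂|,l₁+l₂]=[1,5], have l₃=4  ✓
Σlᵢ = 9 ⇒ odd  ✗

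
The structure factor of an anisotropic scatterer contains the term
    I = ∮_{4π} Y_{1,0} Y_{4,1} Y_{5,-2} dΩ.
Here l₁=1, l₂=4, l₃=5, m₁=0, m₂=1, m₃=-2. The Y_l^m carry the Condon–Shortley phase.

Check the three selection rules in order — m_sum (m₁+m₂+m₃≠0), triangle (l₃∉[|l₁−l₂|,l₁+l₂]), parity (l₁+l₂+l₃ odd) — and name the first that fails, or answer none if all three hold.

Σmᵢ = -1  ✗
l₃∈[|l₁−l₂|,l₁+l₂]=[3,5], have l₃=5
Σlᵢ = 10 ⇒ even

m_sum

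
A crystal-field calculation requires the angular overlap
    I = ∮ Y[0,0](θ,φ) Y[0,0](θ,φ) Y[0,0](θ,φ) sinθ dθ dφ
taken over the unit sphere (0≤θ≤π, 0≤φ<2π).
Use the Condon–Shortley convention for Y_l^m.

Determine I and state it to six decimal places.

0.282095

m-sum 0 ✓  L=0 even ✓  0≤0≤0 ✓
Π(2lᵢ+1) = 1×1×1 = 1
triangle coeff Δ(0,0,0) = 1/1
Σ_t [0,0]: t=0:+1/1 = 1/1
(3j)²=1/1 [(0 0 0; 0 0 0)], sign=+1
(m-triple is (0,0,0) — same symbol as above.)
⇒ 4πI² = 1/1
I = (+1)√(1/1/(4π)) = 0.28209479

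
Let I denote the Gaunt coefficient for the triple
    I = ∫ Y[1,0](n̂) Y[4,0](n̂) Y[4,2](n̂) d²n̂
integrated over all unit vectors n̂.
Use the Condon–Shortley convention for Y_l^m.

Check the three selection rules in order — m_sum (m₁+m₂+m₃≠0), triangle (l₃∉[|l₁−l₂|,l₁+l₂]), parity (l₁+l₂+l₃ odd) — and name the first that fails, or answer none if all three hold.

Σmᵢ = 2  ✗
l₃∈[|l₁−l₂|,l₁+l₂]=[3,5], have l₃=4
Σlᵢ = 9 ⇒ odd

m_sum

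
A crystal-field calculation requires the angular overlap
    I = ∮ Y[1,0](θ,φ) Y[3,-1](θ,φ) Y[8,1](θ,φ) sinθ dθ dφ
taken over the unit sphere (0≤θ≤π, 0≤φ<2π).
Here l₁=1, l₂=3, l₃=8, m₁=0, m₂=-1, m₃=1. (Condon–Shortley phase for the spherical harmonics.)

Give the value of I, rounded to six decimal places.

l₃=8 ∉ [2,4] — triangle fails ⇒ I = 0

0.000000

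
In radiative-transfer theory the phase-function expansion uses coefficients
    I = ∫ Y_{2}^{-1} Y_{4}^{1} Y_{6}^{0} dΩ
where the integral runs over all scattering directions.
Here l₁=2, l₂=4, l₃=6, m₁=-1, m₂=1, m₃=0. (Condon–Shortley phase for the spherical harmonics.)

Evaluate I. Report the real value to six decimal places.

0.174223

Checks pass: Σm=0; 12 even; l₃=6∈[2,6].
(2·2+1)(2·4+1)(2·6+1) = 585
Δ: 0! 4! 8! / 13! → 1/6435
sum: t=0:+1/2304 = 1/2304
3j²(2 4 6; 0 0 0) = Δ·Π!·Σ² = 5/143  (sign +1)
sum: t=0:+1/4320 = 1/4320
3j²(2 4 6; -1 1 0) = Δ·Π!·Σ² = 8/429  (sign +1)
combine: 4πI² = 585·5/143·8/429 = 600/1573
take √, sign +1: I = 0.17422334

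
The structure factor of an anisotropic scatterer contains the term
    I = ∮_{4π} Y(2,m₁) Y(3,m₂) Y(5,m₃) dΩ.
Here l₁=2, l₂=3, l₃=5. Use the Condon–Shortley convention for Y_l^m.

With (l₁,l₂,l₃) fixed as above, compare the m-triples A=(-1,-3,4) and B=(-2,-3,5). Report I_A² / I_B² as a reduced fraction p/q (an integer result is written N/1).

l's match ⇒ only the (l;m) 3-j factors differ between A and B.
A: triangle coeff Δ(2,3,5) = 1/2310; Σ_t [0,0]: t=0:+1/4320 = 1/4320; (3j)²=2/55 [(2 3 5; -1 -3 4)], sign=-1
B: triangle coeff Δ(2,3,5) = 1/2310; Σ_t [0,0]: t=0:+1/17280 = 1/17280; (3j)²=1/11 [(2 3 5; -2 -3 5)], sign=+1
I_A²/I_B² = (2/55)/(1/11) = 2/5

2/5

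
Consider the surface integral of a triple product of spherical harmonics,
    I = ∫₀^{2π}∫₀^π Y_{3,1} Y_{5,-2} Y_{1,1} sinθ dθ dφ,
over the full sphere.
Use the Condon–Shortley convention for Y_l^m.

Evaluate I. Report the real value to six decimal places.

0.000000

|3−5|≤1≤3+5 violated ⇒ I = 0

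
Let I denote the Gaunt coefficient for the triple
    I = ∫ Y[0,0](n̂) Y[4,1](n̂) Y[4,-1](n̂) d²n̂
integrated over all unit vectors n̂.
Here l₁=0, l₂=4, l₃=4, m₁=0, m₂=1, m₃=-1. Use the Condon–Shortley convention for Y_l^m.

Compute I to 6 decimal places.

-0.282095

Checks pass: Σm=0; 8 even; l₃=4∈[4,4].
(2·0+1)(2·4+1)(2·4+1) = 81
Δ: 0! 0! 8! / 9! → 1/9
sum: t=0:+1/576 = 1/576
3j²(0 4 4; 0 0 0) = Δ·Π!·Σ² = 1/9  (sign +1)
sum: t=0:+1/720 = 1/720
3j²(0 4 4; 0 1 -1) = Δ·Π!·Σ² = 1/9  (sign -1)
combine: 4πI² = 81·1/9·1/9 = 1/1
take √, sign -1: I = -0.28209479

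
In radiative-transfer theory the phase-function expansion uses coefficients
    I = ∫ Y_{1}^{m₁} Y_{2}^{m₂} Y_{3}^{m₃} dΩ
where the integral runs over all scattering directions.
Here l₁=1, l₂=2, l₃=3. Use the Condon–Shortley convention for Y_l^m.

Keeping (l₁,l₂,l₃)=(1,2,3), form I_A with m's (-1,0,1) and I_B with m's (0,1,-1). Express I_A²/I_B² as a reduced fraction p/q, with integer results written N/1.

l's match ⇒ only the (l;m) 3-j factors differ between A and B.
A: triangle coeff Δ(1,2,3) = 1/105; Σ_t [0,0]: t=0:+1/8 = 1/8; (3j)²=2/35 [(1 2 3; -1 0 1)], sign=+1
B: triangle coeff Δ(1,2,3) = 1/105; Σ_t [0,0]: t=0:+1/6 = 1/6; (3j)²=8/105 [(1 2 3; 0 1 -1)], sign=+1
I_A²/I_B² = (2/35)/(8/105) = 3/4

3/4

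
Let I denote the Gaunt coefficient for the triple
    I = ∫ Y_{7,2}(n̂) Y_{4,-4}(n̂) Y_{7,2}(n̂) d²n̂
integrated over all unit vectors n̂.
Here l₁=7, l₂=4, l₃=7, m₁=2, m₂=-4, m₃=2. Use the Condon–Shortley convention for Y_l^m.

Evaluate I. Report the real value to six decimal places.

0.173836

Checks pass: Σm=0; 18 even; l₃=7∈[3,11].
(2·7+1)(2·4+1)(2·7+1) = 2025
Δ: 4! 10! 4! / 19! → 1/58198140
sum: t=0:+1/17418240 t=1:−1/622080 t=2:+1/230400 t=3:−1/622080 t=4:+1/17418240 = 1/806400
3j²(7 4 7; 0 0 0) = Δ·Π!·Σ² = 2268/230945  (sign -1)
sum: t=0:+1/8294400 = 1/8294400
3j²(7 4 7; 2 -4 2) = Δ·Π!·Σ² = 882/46189  (sign -1)
combine: 4πI² = 2025·2268/230945·882/46189 = 810152280/2133423721
take √, sign +1: I = 0.17383605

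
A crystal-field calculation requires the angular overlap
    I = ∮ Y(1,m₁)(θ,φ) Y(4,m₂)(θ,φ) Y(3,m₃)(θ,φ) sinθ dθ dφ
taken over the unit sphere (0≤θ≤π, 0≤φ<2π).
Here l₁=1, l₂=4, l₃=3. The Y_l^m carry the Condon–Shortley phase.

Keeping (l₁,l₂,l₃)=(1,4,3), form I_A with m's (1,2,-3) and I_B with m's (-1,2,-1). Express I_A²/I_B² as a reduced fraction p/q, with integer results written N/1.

Same 1,4,3: normalisation and zero-m 3j drop out of the ratio.
A: Δ: 2! 0! 6! / 9! → 1/252; sum: t=0:+1/1440 = 1/1440; 3j²(1 4 3; 1 2 -3) = Δ·Π!·Σ² = 1/252  (sign +1)
B: Δ: 2! 0! 6! / 9! → 1/252; sum: t=2:+1/96 = 1/96; 3j²(1 4 3; -1 2 -1) = Δ·Π!·Σ² = 5/84  (sign +1)
I_A²/I_B² = (1/252)/(5/84) = 1/15

1/15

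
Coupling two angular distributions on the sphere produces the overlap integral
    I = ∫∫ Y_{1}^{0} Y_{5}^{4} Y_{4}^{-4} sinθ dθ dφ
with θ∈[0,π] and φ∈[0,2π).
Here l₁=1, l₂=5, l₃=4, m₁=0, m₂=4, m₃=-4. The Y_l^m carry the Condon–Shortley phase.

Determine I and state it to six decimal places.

m-sum 0 ✓  L=10 even ✓  4≤4≤6 ✓
Π(2lᵢ+1) = 3×11×9 = 297
triangle coeff Δ(1,5,4) = 1/495
Σ_t [1,1]: t=1:−1/576 = -1/576
(3j)²=5/99 [(1 5 4; 0 0 0)], sign=-1
Σ_t [1,1]: t=1:−1/40320 = -1/40320
(3j)²=1/55 [(1 5 4; 0 4 -4)], sign=-1
⇒ 4πI² = 3/11
I = (+1)√(3/11/(4π)) = 0.14731920

0.147319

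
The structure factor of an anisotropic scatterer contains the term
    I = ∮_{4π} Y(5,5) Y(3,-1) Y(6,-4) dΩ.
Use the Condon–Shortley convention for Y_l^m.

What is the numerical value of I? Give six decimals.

-0.152880

Rules hold: Σm=0, L=14 even, 2≤6≤8.
N = 11·7·13 = 1001
Δ = 2!·8!·4!/15! = 1/675675
Racah Σ t=0..2: t=0:+1/8640 t=1:−1/2304 t=2:+1/8640 = -7/34560
⇒ 3j(5 3 6; 0 0 0)² = 7/429, sgn -1
Racah Σ t=0..0: t=0:+1/322560 = 1/322560
⇒ 3j(5 3 6; 5 -1 -4)² = 18/1001, sgn +1
4πI² = N·(3j₀)²·(3jₘ)² = 42/143
I = -1·√(0.293706/4π) = -0.15288036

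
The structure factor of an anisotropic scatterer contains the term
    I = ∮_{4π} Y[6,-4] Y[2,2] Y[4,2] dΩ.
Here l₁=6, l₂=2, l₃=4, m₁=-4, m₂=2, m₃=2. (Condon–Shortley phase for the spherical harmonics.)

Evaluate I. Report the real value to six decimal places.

0.230476

m-sum 0 ✓  L=12 even ✓  4≤4≤8 ✓
Π(2lᵢ+1) = 13×5×9 = 585
triangle coeff Δ(6,2,4) = 1/6435
Σ_t [2,2]: t=2:+1/2304 = 1/2304
(3j)²=5/143 [(6 2 4; 0 0 0)], sign=+1
Σ_t [4,4]: t=4:+1/34560 = 1/34560
(3j)²=14/429 [(6 2 4; -4 2 2)], sign=+1
⇒ 4πI² = 1050/1573
I = (+1)√(1050/1573/(4π)) = 0.23047581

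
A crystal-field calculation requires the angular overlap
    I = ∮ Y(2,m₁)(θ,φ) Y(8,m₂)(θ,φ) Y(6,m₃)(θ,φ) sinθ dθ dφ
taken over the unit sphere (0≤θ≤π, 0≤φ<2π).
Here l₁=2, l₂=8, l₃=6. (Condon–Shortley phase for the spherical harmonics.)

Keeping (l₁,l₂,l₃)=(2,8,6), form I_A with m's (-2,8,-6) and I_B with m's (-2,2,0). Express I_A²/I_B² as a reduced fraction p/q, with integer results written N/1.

Shared (l₁,l₂,l₃)=(2,8,6): N and (l;000)² cancel in I_A²/I_B².
A: Δ = 4!·0!·12!/17! = 1/30940; Racah Σ t=4..4: t=4:+1/11496038400 = 1/11496038400; ⇒ 3j(2 8 6; -2 8 -6)² = 1/17, sgn +1
B: Δ = 4!·0!·12!/17! = 1/30940; Racah Σ t=4..4: t=4:+1/12441600 = 1/12441600; ⇒ 3j(2 8 6; -2 2 0)² = 3/442, sgn +1
I_A²/I_B² = (1/17)/(3/442) = 26/3

26/3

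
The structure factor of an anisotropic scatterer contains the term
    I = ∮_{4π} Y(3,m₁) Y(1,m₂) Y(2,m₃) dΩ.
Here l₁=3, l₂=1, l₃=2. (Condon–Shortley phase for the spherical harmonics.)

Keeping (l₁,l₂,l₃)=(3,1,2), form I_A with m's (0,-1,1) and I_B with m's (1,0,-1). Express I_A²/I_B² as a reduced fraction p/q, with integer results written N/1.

l's match ⇒ only the (l;m) 3-j factors differ between A and B.
A: triangle coeff Δ(3,1,2) = 1/105; Σ_t [0,0]: t=0:+1/12 = 1/12; (3j)²=1/35 [(3 1 2; 0 -1 1)], sign=-1
B: triangle coeff Δ(3,1,2) = 1/105; Σ_t [1,1]: t=1:−1/6 = -1/6; (3j)²=8/105 [(3 1 2; 1 0 -1)], sign=+1
I_A²/I_B² = (1/35)/(8/105) = 3/8

3/8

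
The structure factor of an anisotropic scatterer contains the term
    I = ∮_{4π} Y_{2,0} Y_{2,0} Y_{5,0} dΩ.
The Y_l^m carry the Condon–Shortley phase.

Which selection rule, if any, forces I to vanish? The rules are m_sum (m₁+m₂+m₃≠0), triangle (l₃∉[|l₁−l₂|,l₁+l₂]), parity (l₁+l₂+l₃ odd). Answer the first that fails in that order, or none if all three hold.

m₁+m₂+m₃ = 0 + 0 + 0 = 0  ✓
triangle: |2−2|=0 ≤ l₃=5 ≤ 2+2=4  ✗
parity: l₁+l₂+l₃ = 9 is odd

triangle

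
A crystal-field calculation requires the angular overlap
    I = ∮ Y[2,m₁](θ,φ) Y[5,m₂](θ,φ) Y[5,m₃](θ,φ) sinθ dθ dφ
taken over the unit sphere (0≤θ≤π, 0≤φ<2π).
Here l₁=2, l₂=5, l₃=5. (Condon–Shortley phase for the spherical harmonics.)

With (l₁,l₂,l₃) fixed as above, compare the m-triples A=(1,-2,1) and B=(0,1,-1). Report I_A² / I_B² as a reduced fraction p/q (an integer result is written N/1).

Same 2,5,5: normalisation and zero-m 3j drop out of the ratio.
A: Δ: 2! 2! 8! / 13! → 1/38610; sum: t=0:+1/1440 t=1:−1/2880 = 1/2880; 3j²(2 5 5; 1 -2 1) = Δ·Π!·Σ² = 7/715  (sign +1)
B: Δ: 2! 2! 8! / 13! → 1/38610; sum: t=0:+1/5760 t=1:−1/720 t=2:+1/2304 = -1/1280; 3j²(2 5 5; 0 1 -1) = Δ·Π!·Σ² = 27/1430  (sign -1)
I_A²/I_B² = (7/715)/(27/1430) = 14/27

14/27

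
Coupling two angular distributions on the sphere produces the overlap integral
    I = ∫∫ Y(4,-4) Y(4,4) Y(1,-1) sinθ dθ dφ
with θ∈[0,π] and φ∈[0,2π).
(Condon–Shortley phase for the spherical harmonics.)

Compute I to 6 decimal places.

m-sum = -4 + 4 − 1 = -1 ≠ 0 ⇒ I = 0

0.000000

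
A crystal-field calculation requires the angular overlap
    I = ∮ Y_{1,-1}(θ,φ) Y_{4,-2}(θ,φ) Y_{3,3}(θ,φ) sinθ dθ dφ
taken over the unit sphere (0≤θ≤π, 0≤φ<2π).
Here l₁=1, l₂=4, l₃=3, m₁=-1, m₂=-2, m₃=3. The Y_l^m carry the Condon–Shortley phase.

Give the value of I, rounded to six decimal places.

0.061558

Checks pass: Σm=0; 8 even; l₃=3∈[3,5].
(2·1+1)(2·4+1)(2·3+1) = 189
Δ: 2! 0! 6! / 9! → 1/252
sum: t=1:−1/36 = -1/36
3j²(1 4 3; 0 0 0) = Δ·Π!·Σ² = 4/63  (sign +1)
sum: t=2:+1/1440 = 1/1440
3j²(1 4 3; -1 -2 3) = Δ·Π!·Σ² = 1/252  (sign +1)
combine: 4πI² = 189·4/63·1/252 = 1/21
take √, sign +1: I = 0.06155813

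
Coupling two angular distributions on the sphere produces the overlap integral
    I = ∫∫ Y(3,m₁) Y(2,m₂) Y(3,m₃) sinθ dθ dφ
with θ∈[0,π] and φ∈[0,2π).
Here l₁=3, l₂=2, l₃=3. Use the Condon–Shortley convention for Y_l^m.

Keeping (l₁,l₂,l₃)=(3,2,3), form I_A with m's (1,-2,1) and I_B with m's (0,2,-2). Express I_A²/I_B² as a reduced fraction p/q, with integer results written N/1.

Shared (l₁,l₂,l₃)=(3,2,3): N and (l;000)² cancel in I_A²/I_B².
A: Δ = 2!·4!·2!/9! = 1/3780; Racah Σ t=0..0: t=0:+1/16 = 1/16; ⇒ 3j(3 2 3; 1 -2 1)² = 2/35, sgn +1
B: Δ = 2!·4!·2!/9! = 1/3780; Racah Σ t=2..2: t=2:+1/24 = 1/24; ⇒ 3j(3 2 3; 0 2 -2)² = 1/21, sgn -1
I_A²/I_B² = (2/35)/(1/21) = 6/5

6/5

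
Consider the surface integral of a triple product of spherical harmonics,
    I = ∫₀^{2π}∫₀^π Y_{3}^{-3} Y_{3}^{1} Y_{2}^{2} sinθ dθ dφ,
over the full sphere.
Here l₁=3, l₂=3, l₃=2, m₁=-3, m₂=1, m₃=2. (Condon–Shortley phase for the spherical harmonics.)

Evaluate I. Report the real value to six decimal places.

m-sum 0 ✓  L=8 even ✓  0≤2≤6 ✓
Π(2lᵢ+1) = 7×7×5 = 245
triangle coeff Δ(3,3,2) = 1/3780
Σ_t [1,3]: t=1:−1/24 t=2:+1/4 t=3:−1/24 = 1/6
(3j)²=4/105 [(3 3 2; 0 0 0)], sign=+1
Σ_t [4,4]: t=4:+1/96 = 1/96
(3j)²=1/42 [(3 3 2; -3 1 2)], sign=+1
⇒ 4πI² = 2/9
I = (+1)√(2/9/(4π)) = 0.13298076

0.132981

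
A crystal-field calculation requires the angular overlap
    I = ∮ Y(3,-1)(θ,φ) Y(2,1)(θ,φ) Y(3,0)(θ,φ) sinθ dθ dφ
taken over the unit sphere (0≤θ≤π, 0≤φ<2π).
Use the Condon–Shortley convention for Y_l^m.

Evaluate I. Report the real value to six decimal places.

-0.059471

m-sum 0 ✓  L=8 even ✓  1≤3≤5 ✓
Π(2lᵢ+1) = 7×5×7 = 245
triangle coeff Δ(3,2,3) = 1/3780
Σ_t [0,2]: t=0:+1/24 t=1:−1/4 t=2:+1/24 = -1/6
(3j)²=4/105 [(3 2 3; 0 0 0)], sign=+1
Σ_t [1,2]: t=1:−1/12 t=2:+1/8 = 1/24
(3j)²=1/210 [(3 2 3; -1 1 0)], sign=-1
⇒ 4πI² = 2/45
I = (-1)√(2/45/(4π)) = -0.05947080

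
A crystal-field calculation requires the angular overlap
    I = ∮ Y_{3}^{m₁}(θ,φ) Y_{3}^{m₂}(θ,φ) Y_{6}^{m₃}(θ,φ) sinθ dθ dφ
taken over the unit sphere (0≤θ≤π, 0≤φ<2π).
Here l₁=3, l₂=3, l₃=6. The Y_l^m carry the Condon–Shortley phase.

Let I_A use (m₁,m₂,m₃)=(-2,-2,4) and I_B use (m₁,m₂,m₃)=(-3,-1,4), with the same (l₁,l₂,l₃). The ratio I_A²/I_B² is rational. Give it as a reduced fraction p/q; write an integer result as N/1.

12/5

Shared (l₁,l₂,l₃)=(3,3,6): N and (l;000)² cancel in I_A²/I_B².
A: Δ = 0!·6!·6!/13! = 1/12012; Racah Σ t=0..0: t=0:+1/14400 = 1/14400; ⇒ 3j(3 3 6; -2 -2 4)² = 6/143, sgn +1
B: Δ = 0!·6!·6!/13! = 1/12012; Racah Σ t=0..0: t=0:+1/34560 = 1/34560; ⇒ 3j(3 3 6; -3 -1 4)² = 5/286, sgn +1
I_A²/I_B² = (6/143)/(5/286) = 12/5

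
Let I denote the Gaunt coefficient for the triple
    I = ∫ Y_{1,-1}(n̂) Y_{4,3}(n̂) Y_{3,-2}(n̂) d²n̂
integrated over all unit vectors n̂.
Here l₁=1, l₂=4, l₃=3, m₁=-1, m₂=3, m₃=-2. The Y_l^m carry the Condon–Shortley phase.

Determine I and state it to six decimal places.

-0.282095

Rules hold: Σm=0, L=8 even, 3≤3≤5.
N = 3·9·7 = 189
Δ = 2!·0!·6!/9! = 1/252
Racah Σ t=1..1: t=1:−1/36 = -1/36
⇒ 3j(1 4 3; 0 0 0)² = 4/63, sgn +1
Racah Σ t=2..2: t=2:+1/240 = 1/240
⇒ 3j(1 4 3; -1 3 -2)² = 1/12, sgn -1
4πI² = N·(3j₀)²·(3jₘ)² = 1/1
I = -1·√(1/4π) = -0.28209479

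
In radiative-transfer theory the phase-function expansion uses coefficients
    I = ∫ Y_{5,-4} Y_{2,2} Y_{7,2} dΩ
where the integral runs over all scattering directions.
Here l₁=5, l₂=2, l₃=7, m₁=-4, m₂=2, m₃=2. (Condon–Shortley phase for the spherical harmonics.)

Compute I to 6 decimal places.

0.025340

m-sum 0 ✓  L=14 even ✓  3≤7≤7 ✓
Π(2lᵢ+1) = 11×5×15 = 825
triangle coeff Δ(5,2,7) = 1/15015
Σ_t [0,0]: t=0:+1/57600 = 1/57600
(3j)²=21/715 [(5 2 7; 0 0 0)], sign=-1
Σ_t [0,0]: t=0:+1/8709120 = 1/8709120
(3j)²=1/3003 [(5 2 7; -4 2 2)], sign=-1
⇒ 4πI² = 15/1859
I = (+1)√(15/1859/(4π)) = 0.02533967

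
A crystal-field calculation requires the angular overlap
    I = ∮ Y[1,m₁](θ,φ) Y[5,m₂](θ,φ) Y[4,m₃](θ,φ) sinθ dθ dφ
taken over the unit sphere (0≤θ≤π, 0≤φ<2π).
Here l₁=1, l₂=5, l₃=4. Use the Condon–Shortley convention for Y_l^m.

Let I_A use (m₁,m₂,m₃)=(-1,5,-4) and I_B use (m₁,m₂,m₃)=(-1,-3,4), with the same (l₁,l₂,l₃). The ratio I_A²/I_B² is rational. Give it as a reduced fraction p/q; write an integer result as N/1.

45/1

Shared (l₁,l₂,l₃)=(1,5,4): N and (l;000)² cancel in I_A²/I_B².
A: Δ = 2!·0!·8!/11! = 1/495; Racah Σ t=2..2: t=2:+1/80640 = 1/80640; ⇒ 3j(1 5 4; -1 5 -4)² = 1/11, sgn +1
B: Δ = 2!·0!·8!/11! = 1/495; Racah Σ t=2..2: t=2:+1/80640 = 1/80640; ⇒ 3j(1 5 4; -1 -3 4)² = 1/495, sgn +1
I_A²/I_B² = (1/11)/(1/495) = 45/1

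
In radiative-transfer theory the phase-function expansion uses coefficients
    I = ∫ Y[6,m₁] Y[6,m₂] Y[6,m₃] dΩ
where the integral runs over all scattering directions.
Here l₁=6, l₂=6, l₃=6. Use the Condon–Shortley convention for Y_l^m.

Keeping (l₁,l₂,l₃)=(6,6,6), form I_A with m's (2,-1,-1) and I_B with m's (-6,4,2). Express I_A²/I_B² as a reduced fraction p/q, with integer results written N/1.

6/11

l's match ⇒ only the (l;m) 3-j factors differ between A and B.
A: triangle coeff Δ(6,6,6) = 1/325909584; Σ_t [0,4]: t=0:+1/4147200 t=1:−1/207360 t=2:+1/82944 t=3:−1/207360 t=4:+1/4147200 = 1/345600; (3j)²=420/46189 [(6 6 6; 2 -1 -1)], sign=-1
B: triangle coeff Δ(6,6,6) = 1/325909584; Σ_t [6,6]: t=6:+1/24883200 = 1/24883200; (3j)²=70/4199 [(6 6 6; -6 4 2)], sign=+1
I_A²/I_B² = (420/46189)/(70/4199) = 6/11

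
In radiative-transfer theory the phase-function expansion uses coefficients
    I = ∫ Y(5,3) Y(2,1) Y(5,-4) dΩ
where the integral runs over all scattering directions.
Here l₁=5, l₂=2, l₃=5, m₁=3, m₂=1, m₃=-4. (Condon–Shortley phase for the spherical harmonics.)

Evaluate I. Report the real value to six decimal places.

0.196098

Checks pass: Σm=0; 12 even; l₃=5∈[3,7].
(2·5+1)(2·2+1)(2·5+1) = 605
Δ: 2! 8! 2! / 13! → 1/38610
sum: t=0:+1/2880 t=1:−1/576 t=2:+1/2880 = -1/960
3j²(5 2 5; 0 0 0) = Δ·Π!·Σ² = 10/429  (sign +1)
sum: t=1:−1/10080 t=2:+1/80640 = -1/11520
3j²(5 2 5; 3 1 -4) = Δ·Π!·Σ² = 49/1430  (sign +1)
combine: 4πI² = 605·10/429·49/1430 = 245/507
take √, sign +1: I = 0.19609844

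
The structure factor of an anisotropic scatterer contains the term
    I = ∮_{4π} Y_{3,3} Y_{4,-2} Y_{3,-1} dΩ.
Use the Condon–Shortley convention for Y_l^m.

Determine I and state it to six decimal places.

-0.188451

Checks pass: Σm=0; 10 even; l₃=3∈[1,7].
(2·3+1)(2·4+1)(2·3+1) = 441
Δ: 4! 2! 4! / 11! → 1/34650
sum: t=1:−1/72 t=2:+1/16 t=3:−1/72 = 5/144
3j²(3 4 3; 0 0 0) = Δ·Π!·Σ² = 2/77  (sign -1)
sum: t=0:+1/192 = 1/192
3j²(3 4 3; 3 -2 -1) = Δ·Π!·Σ² = 3/77  (sign +1)
combine: 4πI² = 441·2/77·3/77 = 54/121
take √, sign -1: I = -0.18845135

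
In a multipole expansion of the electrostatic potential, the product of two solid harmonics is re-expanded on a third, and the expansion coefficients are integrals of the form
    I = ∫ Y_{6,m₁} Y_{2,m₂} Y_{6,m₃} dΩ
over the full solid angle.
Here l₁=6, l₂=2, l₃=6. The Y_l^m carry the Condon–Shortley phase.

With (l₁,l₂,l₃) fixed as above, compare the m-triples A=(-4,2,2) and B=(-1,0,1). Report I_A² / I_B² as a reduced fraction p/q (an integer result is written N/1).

180/169

Same 6,2,6: normalisation and zero-m 3j drop out of the ratio.
A: Δ: 2! 10! 2! / 15! → 1/90090; sum: t=2:+1/322560 = 1/322560; 3j²(6 2 6; -4 2 2) = Δ·Π!·Σ² = 18/1001  (sign +1)
B: Δ: 2! 10! 2! / 15! → 1/90090; sum: t=0:+1/120960 t=1:−1/17280 t=2:+1/57600 = -13/403200; 3j²(6 2 6; -1 0 1) = Δ·Π!·Σ² = 13/770  (sign +1)
I_A²/I_B² = (18/1001)/(13/770) = 180/169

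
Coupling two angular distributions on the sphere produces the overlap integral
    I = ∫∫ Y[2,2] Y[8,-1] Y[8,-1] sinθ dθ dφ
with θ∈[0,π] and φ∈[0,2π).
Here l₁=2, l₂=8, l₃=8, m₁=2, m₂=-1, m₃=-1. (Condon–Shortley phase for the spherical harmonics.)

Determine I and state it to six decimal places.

m-sum 0 ✓  L=18 even ✓  6≤8≤10 ✓
Π(2lᵢ+1) = 5×17×17 = 1445
triangle coeff Δ(2,8,8) = 1/348840
Σ_t [0,2]: t=0:+1/116121600 t=1:−1/25401600 t=2:+1/116121600 = -1/45158400
(3j)²=24/1615 [(2 8 8; 0 0 0)], sign=-1
Σ_t [0,0]: t=0:+1/101606400 = 1/101606400
(3j)²=36/1615 [(2 8 8; 2 -1 -1)], sign=-1
⇒ 4πI² = 864/1805
I = (+1)√(864/1805/(4π)) = 0.19517012

0.195170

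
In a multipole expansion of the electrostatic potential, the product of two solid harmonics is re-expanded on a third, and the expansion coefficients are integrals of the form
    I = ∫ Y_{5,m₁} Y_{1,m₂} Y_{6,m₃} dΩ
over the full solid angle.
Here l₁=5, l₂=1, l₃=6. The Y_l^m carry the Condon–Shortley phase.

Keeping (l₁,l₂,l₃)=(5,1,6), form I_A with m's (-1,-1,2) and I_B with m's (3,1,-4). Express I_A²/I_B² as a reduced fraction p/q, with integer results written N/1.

28/45

Same 5,1,6: normalisation and zero-m 3j drop out of the ratio.
A: Δ: 0! 10! 2! / 13! → 1/858; sum: t=0:+1/34560 = 1/34560; 3j²(5 1 6; -1 -1 2) = Δ·Π!·Σ² = 14/429  (sign +1)
B: Δ: 0! 10! 2! / 13! → 1/858; sum: t=0:+1/161280 = 1/161280; 3j²(5 1 6; 3 1 -4) = Δ·Π!·Σ² = 15/286  (sign +1)
I_A²/I_B² = (14/429)/(15/286) = 28/45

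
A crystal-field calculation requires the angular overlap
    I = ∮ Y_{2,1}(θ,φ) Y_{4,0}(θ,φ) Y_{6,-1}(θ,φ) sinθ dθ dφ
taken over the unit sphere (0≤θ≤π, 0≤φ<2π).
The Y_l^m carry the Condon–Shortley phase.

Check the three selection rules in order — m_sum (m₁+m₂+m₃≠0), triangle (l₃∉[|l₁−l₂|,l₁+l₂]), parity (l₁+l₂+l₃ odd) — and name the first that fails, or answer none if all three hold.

none

azimuthal sum: 1 + 0 − 1 = 0  ✓
2 ≤ 6 ≤ 6 (triangle on l)  ✓
L = 2 + 4 + 6 = 12 (even)  ✓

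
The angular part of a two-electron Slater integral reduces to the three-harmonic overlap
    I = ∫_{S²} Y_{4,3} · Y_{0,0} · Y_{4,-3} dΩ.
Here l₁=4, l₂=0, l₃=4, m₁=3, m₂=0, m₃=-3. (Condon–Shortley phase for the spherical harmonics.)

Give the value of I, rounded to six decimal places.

-0.282095

m-sum 0 ✓  L=8 even ✓  4≤4≤4 ✓
Π(2lᵢ+1) = 9×1×9 = 81
triangle coeff Δ(4,0,4) = 1/9
Σ_t [0,0]: t=0:+1/576 = 1/576
(3j)²=1/9 [(4 0 4; 0 0 0)], sign=+1
Σ_t [0,0]: t=0:+1/5040 = 1/5040
(3j)²=1/9 [(4 0 4; 3 0 -3)], sign=-1
⇒ 4πI² = 1/1
I = (-1)√(1/1/(4π)) = -0.28209479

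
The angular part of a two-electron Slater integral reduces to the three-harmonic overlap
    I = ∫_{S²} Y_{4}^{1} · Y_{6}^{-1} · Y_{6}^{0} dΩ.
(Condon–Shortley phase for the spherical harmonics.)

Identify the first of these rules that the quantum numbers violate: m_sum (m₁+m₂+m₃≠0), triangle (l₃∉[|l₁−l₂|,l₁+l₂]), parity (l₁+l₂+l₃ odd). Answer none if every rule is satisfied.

none

m₁+m₂+m₃ = 1 − 1 + 0 = 0  ✓
triangle: |4−6|=2 ≤ l₃=6 ≤ 4+6=10  ✓
parity: l₁+l₂+l₃ = 16 is even  ✓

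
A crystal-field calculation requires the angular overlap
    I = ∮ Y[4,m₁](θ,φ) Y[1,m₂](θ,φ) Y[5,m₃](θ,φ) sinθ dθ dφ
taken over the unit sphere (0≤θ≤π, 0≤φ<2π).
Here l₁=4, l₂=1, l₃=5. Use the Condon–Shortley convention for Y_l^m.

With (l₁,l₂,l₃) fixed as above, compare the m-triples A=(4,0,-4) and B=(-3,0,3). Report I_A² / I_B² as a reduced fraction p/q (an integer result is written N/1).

9/16

Same 4,1,5: normalisation and zero-m 3j drop out of the ratio.
A: Δ: 0! 8! 2! / 11! → 1/495; sum: t=0:+1/40320 = 1/40320; 3j²(4 1 5; 4 0 -4) = Δ·Π!·Σ² = 1/55  (sign -1)
B: Δ: 0! 8! 2! / 11! → 1/495; sum: t=0:+1/5040 = 1/5040; 3j²(4 1 5; -3 0 3) = Δ·Π!·Σ² = 16/495  (sign +1)
I_A²/I_B² = (1/55)/(16/495) = 9/16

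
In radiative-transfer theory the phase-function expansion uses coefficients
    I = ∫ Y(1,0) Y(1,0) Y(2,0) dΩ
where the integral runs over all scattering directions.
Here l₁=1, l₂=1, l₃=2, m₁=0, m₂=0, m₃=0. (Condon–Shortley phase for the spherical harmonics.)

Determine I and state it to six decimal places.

0.252313

m-sum 0 ✓  L=4 even ✓  0≤2≤2 ✓
Π(2lᵢ+1) = 3×3×5 = 45
triangle coeff Δ(1,1,2) = 1/30
Σ_t [0,0]: t=0:+1/1 = 1/1
(3j)²=2/15 [(1 1 2; 0 0 0)], sign=+1
(m-triple is (0,0,0) — same symbol as above.)
⇒ 4πI² = 4/5
I = (+1)√(4/5/(4π)) = 0.25231325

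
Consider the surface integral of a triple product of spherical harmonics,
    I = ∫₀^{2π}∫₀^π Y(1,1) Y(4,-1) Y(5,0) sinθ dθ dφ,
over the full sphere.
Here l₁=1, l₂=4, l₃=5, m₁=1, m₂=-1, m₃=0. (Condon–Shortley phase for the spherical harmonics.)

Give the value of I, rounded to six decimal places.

Checks pass: Σm=0; 10 even; l₃=5∈[3,5].
(2·1+1)(2·4+1)(2·5+1) = 297
Δ: 0! 2! 8! / 11! → 1/495
sum: t=0:+1/576 = 1/576
3j²(1 4 5; 0 0 0) = Δ·Π!·Σ² = 5/99  (sign -1)
sum: t=0:+1/1440 = 1/1440
3j²(1 4 5; 1 -1 0) = Δ·Π!·Σ² = 2/99  (sign -1)
combine: 4πI² = 297·5/99·2/99 = 10/33
take √, sign +1: I = 0.15528807

0.155288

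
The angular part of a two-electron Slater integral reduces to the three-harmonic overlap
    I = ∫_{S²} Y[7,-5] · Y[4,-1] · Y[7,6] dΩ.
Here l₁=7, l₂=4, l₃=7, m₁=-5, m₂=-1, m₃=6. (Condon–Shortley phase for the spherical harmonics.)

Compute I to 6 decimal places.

Checks pass: Σm=0; 18 even; l₃=7∈[3,11].
(2·7+1)(2·4+1)(2·7+1) = 2025
Δ: 4! 10! 4! / 19! → 1/58198140
sum: t=0:+1/17418240 t=1:−1/622080 t=2:+1/230400 t=3:−1/622080 t=4:+1/17418240 = 1/806400
3j²(7 4 7; 0 0 0) = Δ·Π!·Σ² = 2268/230945  (sign -1)
sum: t=2:+1/87091200 t=3:−1/52254720 = -1/130636800
3j²(7 4 7; -5 -1 6) = Δ·Π!·Σ² = 88/20349  (sign +1)
combine: 4πI² = 2025·2268/230945·88/20349 = 116640/1356277
take √, sign -1: I = -0.08272650

-0.082726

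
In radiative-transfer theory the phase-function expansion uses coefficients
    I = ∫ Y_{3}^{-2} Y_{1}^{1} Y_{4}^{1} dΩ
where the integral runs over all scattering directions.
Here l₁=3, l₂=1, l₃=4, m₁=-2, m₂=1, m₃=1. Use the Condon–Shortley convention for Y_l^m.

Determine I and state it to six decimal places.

m-sum 0 ✓  L=8 even ✓  2≤4≤4 ✓
Π(2lᵢ+1) = 7×3×9 = 189
triangle coeff Δ(3,1,4) = 1/252
Σ_t [0,0]: t=0:+1/36 = 1/36
(3j)²=4/63 [(3 1 4; 0 0 0)], sign=+1
Σ_t [0,0]: t=0:+1/240 = 1/240
(3j)²=1/84 [(3 1 4; -2 1 1)], sign=-1
⇒ 4πI² = 1/7
I = (-1)√(1/7/(4π)) = -0.10662181

-0.106622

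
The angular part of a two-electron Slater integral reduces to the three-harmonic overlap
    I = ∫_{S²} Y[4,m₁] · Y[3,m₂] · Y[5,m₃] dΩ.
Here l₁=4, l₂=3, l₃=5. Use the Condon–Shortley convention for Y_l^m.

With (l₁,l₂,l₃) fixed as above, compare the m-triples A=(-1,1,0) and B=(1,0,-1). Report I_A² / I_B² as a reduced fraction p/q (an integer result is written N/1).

l's match ⇒ only the (l;m) 3-j factors differ between A and B.
A: triangle coeff Δ(4,3,5) = 1/180180; Σ_t [0,2]: t=0:+1/5760 t=1:−1/288 t=2:+1/288 = 1/5760; (3j)²=1/12012 [(4 3 5; -1 1 0)], sign=-1
B: triangle coeff Δ(4,3,5) = 1/180180; Σ_t [0,2]: t=0:+1/432 t=1:−1/192 t=2:+1/1440 = -19/8640; (3j)²=361/30030 [(4 3 5; 1 0 -1)], sign=-1
I_A²/I_B² = (1/12012)/(361/30030) = 5/722

5/722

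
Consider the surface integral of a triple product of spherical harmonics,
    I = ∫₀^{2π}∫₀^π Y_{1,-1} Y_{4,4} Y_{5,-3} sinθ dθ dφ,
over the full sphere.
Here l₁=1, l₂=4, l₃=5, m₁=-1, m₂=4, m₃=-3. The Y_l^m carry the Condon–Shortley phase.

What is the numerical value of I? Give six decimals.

-0.049106

Checks pass: Σm=0; 10 even; l₃=5∈[3,5].
(2·1+1)(2·4+1)(2·5+1) = 297
Δ: 0! 2! 8! / 11! → 1/495
sum: t=0:+1/576 = 1/576
3j²(1 4 5; 0 0 0) = Δ·Π!·Σ² = 5/99  (sign -1)
sum: t=0:+1/80640 = 1/80640
3j²(1 4 5; -1 4 -3) = Δ·Π!·Σ² = 1/495  (sign +1)
combine: 4πI² = 297·5/99·1/495 = 1/33
take √, sign -1: I = -0.04910640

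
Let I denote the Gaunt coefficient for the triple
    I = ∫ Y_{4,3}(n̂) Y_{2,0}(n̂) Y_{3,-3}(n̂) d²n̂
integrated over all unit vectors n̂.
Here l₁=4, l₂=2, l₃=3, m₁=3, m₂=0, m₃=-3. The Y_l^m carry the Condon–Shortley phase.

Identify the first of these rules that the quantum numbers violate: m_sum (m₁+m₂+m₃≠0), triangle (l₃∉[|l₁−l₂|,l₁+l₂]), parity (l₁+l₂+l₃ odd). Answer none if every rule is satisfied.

Σmᵢ = 0  ✓
l₃∈[|l₁−l₂|,l₁+l₂]=[2,6], have l₃=3  ✓
Σlᵢ = 9 ⇒ odd  ✗

parity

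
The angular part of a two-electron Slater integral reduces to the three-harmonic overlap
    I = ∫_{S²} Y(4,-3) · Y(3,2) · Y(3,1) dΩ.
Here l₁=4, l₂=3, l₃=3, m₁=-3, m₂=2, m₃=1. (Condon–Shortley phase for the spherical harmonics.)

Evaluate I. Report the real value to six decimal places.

m-sum 0 ✓  L=10 even ✓  1≤3≤7 ✓
Π(2lᵢ+1) = 9×7×7 = 441
triangle coeff Δ(4,3,3) = 1/34650
Σ_t [1,3]: t=1:−1/72 t=2:+1/16 t=3:−1/72 = 5/144
(3j)²=2/77 [(4 3 3; 0 0 0)], sign=-1
Σ_t [3,4]: t=3:−1/288 t=4:+1/144 = 1/288
(3j)²=1/99 [(4 3 3; -3 2 1)], sign=+1
⇒ 4πI² = 14/121
I = (-1)√(14/121/(4π)) = -0.09595473

-0.095955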